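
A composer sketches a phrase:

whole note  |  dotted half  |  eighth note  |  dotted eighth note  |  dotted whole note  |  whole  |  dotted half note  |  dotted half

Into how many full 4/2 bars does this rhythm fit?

3

One bar of 4/2 = 32 sixteenth notes.
Each duration in sixteenth notes: whole note = 16; dotted half = 12; eighth note = 2; dotted eighth note = 3; dotted whole note = 24; whole = 16; dotted half note = 12; dotted half = 12.
Sum: 16 + 12 + 2 + 3 + 24 + 16 + 12 + 12 = 97.
97 ÷ 32 = 3 complete bars with 1 left over.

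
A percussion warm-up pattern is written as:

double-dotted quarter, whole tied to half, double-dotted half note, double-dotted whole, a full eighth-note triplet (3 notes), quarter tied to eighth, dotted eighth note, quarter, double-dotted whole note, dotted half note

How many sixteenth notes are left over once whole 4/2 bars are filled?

One bar of 4/2 = 32 sixteenth notes.
Each duration in sixteenth notes: double-dotted quarter = 7; whole tied to half (whole + half) = 24; double-dotted half note = 14; double-dotted whole = 28; a full eighth-note triplet (3 notes) (three triplet eighths span one quarter) = 4; quarter tied to eighth (quarter + eighth) = 6; dotted eighth note = 3; quarter = 4; double-dotted whole note = 28; dotted half note = 12.
Sum: 7 + 24 + 14 + 28 + 4 + 6 + 3 + 4 + 28 + 12 = 130.
130 ÷ 32 = 4 complete bars with 2 sixteenth notes remaining.

2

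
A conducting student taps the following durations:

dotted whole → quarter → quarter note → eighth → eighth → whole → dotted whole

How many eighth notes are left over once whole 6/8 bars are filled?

2

One bar of 6/8 = 6 eighth notes.
Each duration in eighth notes: dotted whole = 12; quarter = 2; quarter note = 2; eighth = 1; eighth = 1; whole = 8; dotted whole = 12.
Altogether 12 + 2 + 2 + 1 + 1 + 8 + 12 = 38.
38 ÷ 6 = 6 complete bars with 2 eighth notes remaining.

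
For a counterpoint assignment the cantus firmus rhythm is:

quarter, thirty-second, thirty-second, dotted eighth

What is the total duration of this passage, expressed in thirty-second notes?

16

Convert each value to thirty-second notes: quarter = 8; thirty-second = 1; thirty-second = 1; dotted eighth = 6.
Total: 8 + 1 + 1 + 6 = 16 thirty-second notes.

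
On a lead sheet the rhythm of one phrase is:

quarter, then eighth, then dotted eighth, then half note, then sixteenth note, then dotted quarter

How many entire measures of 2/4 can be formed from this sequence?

One bar of 2/4 = 8 sixteenth notes.
Each duration in sixteenth notes: quarter = 4; eighth = 2; dotted eighth = 3; half note = 8; sixteenth note = 1; dotted quarter = 6.
Total: 4 + 2 + 3 + 8 + 1 + 6 = 24.
24 ÷ 8 = 3 complete bars with 0 left over.

3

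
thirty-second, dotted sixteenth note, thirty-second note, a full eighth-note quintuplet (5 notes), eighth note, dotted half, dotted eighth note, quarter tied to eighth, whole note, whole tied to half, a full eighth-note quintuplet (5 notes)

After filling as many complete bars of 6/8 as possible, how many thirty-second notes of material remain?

One bar of 6/8 = 24 thirty-second notes.
Express everything in thirty-second notes: thirty-second = 1; dotted sixteenth note = 3; thirty-second note = 1; a full eighth-note quintuplet (5 notes) (five quintuplet eighths span one half) = 16; eighth note = 4; dotted half = 24; dotted eighth note = 6; quarter tied to eighth (quarter + eighth) = 12; whole note = 32; whole tied to half (whole + half) = 48; a full eighth-note quintuplet (5 notes) (five quintuplet eighths span one half) = 16.
Altogether 1 + 3 + 1 + 16 + 4 + 24 + 6 + 12 + 32 + 48 + 16 = 163.
163 ÷ 24 = 6 complete bars with 19 thirty-second notes remaining.

19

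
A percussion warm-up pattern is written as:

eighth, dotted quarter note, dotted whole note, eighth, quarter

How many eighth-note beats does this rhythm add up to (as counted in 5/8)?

One eighth-note beat = 2 sixteenth notes.
Convert each value to sixteenth notes: eighth = 2; dotted quarter note = 6; dotted whole note = 24; eighth = 2; quarter = 4.
Total: 2 + 6 + 24 + 2 + 4 = 38.
38 ÷ 2 = 19 beats.

19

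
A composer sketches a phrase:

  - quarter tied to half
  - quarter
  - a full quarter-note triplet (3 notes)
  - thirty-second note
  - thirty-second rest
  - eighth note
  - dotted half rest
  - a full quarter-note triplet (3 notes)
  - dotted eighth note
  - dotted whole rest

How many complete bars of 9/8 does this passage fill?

4

One bar of 9/8 = 36 thirty-second notes.
Each duration in thirty-second notes: quarter tied to half (quarter + half) = 24; quarter = 8; a full quarter-note triplet (3 notes) (three triplet quarters span one half) = 16; thirty-second note = 1; thirty-second rest = 1; eighth note = 4; dotted half rest = 24; a full quarter-note triplet (3 notes) (three triplet quarters span one half) = 16; dotted eighth note = 6; dotted whole rest = 48.
Sum: 24 + 8 + 16 + 1 + 1 + 4 + 24 + 16 + 6 + 48 = 148.
148 ÷ 36 = 4 complete bars with 4 left over.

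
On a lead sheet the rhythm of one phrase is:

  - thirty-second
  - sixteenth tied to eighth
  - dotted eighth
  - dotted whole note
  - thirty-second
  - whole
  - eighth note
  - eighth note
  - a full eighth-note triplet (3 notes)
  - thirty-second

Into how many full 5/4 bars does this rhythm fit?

2

One bar of 5/4 = 40 thirty-second notes.
Express everything in thirty-second notes: thirty-second = 1; sixteenth tied to eighth (sixteenth + eighth) = 6; dotted eighth = 6; dotted whole note = 48; thirty-second = 1; whole = 32; eighth note = 4; eighth note = 4; a full eighth-note triplet (3 notes) (three triplet eighths span one quarter) = 8; thirty-second = 1.
Sum: 1 + 6 + 6 + 48 + 1 + 32 + 4 + 4 + 8 + 1 = 111.
111 ÷ 40 = 2 complete bars with 31 left over.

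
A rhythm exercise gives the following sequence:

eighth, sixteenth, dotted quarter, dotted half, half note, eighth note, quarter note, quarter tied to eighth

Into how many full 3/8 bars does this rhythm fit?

One bar of 3/8 = 6 sixteenth notes.
Convert each value to sixteenth notes: eighth = 2; sixteenth = 1; dotted quarter = 6; dotted half = 12; half note = 8; eighth note = 2; quarter note = 4; quarter tied to eighth (quarter + eighth) = 6.
Altogether 2 + 1 + 6 + 12 + 8 + 2 + 4 + 6 = 41.
41 ÷ 6 = 6 complete bars with 5 left over.

6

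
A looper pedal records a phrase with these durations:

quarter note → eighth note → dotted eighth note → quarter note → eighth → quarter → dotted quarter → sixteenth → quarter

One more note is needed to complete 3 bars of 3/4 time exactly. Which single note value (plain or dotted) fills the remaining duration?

3 bars of 3/4 = 36 sixteenth notes.
In sixteenth notes: quarter note = 4; eighth note = 2; dotted eighth note = 3; quarter note = 4; eighth = 2; quarter = 4; dotted quarter = 6; sixteenth = 1; quarter = 4.
Adding: 4 + 2 + 3 + 4 + 2 + 4 + 6 + 1 + 4 = 30.
Remaining: 36 − 30 = 6 sixteenth notes, which is a dotted quarter note.

dotted quarter note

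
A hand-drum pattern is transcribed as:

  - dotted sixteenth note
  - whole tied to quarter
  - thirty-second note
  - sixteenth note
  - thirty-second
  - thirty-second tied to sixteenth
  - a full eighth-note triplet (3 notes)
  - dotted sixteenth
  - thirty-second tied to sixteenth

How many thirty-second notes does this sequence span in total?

64

Express everything in thirty-second notes: dotted sixteenth note = 3; whole tied to quarter (whole + quarter) = 40; thirty-second note = 1; sixteenth note = 2; thirty-second = 1; thirty-second tied to sixteenth (thirty-second + sixteenth) = 3; a full eighth-note triplet (3 notes) (three triplet eighths span one quarter) = 8; dotted sixteenth = 3; thirty-second tied to sixteenth (thirty-second + sixteenth) = 3.
Altogether 3 + 40 + 1 + 2 + 1 + 3 + 8 + 3 + 3 = 64 thirty-second notes.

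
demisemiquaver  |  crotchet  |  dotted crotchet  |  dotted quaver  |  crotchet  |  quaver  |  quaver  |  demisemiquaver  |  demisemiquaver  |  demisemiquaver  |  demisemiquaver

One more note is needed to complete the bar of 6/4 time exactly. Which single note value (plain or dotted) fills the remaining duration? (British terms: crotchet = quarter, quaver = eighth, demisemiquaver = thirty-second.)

The bar of 6/4 = 48 thirty-second notes.
Working in thirty-second notes: demisemiquaver = 1; crotchet = 8; dotted crotchet = 12; dotted quaver = 6; crotchet = 8; quaver = 4; quaver = 4; demisemiquaver = 1; demisemiquaver = 1; demisemiquaver = 1; demisemiquaver = 1.
Sum: 1 + 8 + 12 + 6 + 8 + 4 + 4 + 1 + 1 + 1 + 1 = 47.
Remaining: 48 − 47 = 1 thirty-second note, which is a thirty-second note.

thirty-second note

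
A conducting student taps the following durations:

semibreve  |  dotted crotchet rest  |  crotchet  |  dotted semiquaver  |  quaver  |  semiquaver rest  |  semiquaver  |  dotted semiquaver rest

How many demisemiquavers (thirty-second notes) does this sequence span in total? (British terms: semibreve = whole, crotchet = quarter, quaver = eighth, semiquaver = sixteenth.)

66

Express everything in thirty-second notes: semibreve = 32; dotted crotchet rest = 12; crotchet = 8; dotted semiquaver = 3; quaver = 4; semiquaver rest = 2; semiquaver = 2; dotted semiquaver rest = 3.
Altogether 32 + 12 + 8 + 3 + 4 + 2 + 2 + 3 = 66 thirty-second notes.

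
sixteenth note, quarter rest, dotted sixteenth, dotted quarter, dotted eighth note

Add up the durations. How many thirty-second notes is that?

Express everything in thirty-second notes: sixteenth note = 2; quarter rest = 8; dotted sixteenth = 3; dotted quarter = 12; dotted eighth note = 6.
Adding: 2 + 8 + 3 + 12 + 6 = 31 thirty-second notes.

31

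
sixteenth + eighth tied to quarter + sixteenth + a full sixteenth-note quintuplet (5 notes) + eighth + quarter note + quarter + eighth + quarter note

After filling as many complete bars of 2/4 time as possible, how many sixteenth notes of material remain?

One bar of 2/4 = 8 sixteenth notes.
Each duration in sixteenth notes: sixteenth = 1; eighth tied to quarter (eighth + quarter) = 6; sixteenth = 1; a full sixteenth-note quintuplet (5 notes) (five quintuplet sixteenths span one quarter) = 4; eighth = 2; quarter note = 4; quarter = 4; eighth = 2; quarter note = 4.
Sum: 1 + 6 + 1 + 4 + 2 + 4 + 4 + 2 + 4 = 28.
28 ÷ 8 = 3 complete bars with 4 sixteenth notes remaining.

4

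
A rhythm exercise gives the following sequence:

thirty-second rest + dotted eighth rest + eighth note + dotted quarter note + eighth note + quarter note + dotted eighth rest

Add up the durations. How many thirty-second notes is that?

41

In thirty-second notes: thirty-second rest = 1; dotted eighth rest = 6; eighth note = 4; dotted quarter note = 12; eighth note = 4; quarter note = 8; dotted eighth rest = 6.
Sum: 1 + 6 + 4 + 12 + 4 + 8 + 6 = 41 thirty-second notes.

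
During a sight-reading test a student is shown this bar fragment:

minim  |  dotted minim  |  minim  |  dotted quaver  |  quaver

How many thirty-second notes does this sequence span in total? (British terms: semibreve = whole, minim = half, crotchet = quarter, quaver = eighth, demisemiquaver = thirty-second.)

Each duration in thirty-second notes: minim = 16; dotted minim = 24; minim = 16; dotted quaver = 6; quaver = 4.
Altogether 16 + 24 + 16 + 6 + 4 = 66 thirty-second notes.

66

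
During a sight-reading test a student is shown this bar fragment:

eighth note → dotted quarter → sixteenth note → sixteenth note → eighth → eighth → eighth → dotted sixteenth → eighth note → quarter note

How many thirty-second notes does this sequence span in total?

In thirty-second notes: eighth note = 4; dotted quarter = 12; sixteenth note = 2; sixteenth note = 2; eighth = 4; eighth = 4; eighth = 4; dotted sixteenth = 3; eighth note = 4; quarter note = 8.
Total: 4 + 12 + 2 + 2 + 4 + 4 + 4 + 3 + 4 + 8 = 47 thirty-second notes.

47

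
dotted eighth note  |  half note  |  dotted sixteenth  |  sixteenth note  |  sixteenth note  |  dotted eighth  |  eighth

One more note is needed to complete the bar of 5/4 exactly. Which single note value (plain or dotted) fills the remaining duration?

thirty-second note

The bar of 5/4 = 40 thirty-second notes.
Convert each value to thirty-second notes: dotted eighth note = 6; half note = 16; dotted sixteenth = 3; sixteenth note = 2; sixteenth note = 2; dotted eighth = 6; eighth = 4.
Adding: 6 + 16 + 3 + 2 + 2 + 6 + 4 = 39.
Remaining: 40 − 39 = 1 thirty-second note, which is a thirty-second note.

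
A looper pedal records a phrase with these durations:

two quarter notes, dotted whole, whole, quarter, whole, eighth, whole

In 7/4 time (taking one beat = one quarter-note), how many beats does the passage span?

One quarter-note beat = 2 eighth notes.
Each duration in eighth notes: quarter note = 2; quarter note = 2; dotted whole = 12; whole = 8; quarter = 2; whole = 8; eighth = 1; whole = 8.
Adding: 2 + 2 + 12 + 8 + 2 + 8 + 1 + 8 = 43.
43 ÷ 2 = 21.5 beats.

21.5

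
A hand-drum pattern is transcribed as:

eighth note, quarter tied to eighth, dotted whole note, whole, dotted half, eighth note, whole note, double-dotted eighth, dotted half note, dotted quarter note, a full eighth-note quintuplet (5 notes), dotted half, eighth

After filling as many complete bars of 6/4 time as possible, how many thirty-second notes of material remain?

3

One bar of 6/4 = 48 thirty-second notes.
Each duration in thirty-second notes: eighth note = 4; quarter tied to eighth (quarter + eighth) = 12; dotted whole note = 48; whole = 32; dotted half = 24; eighth note = 4; whole note = 32; double-dotted eighth = 7; dotted half note = 24; dotted quarter note = 12; a full eighth-note quintuplet (5 notes) (five quintuplet eighths span one half) = 16; dotted half = 24; eighth = 4.
Altogether 4 + 12 + 48 + 32 + 24 + 4 + 32 + 7 + 24 + 12 + 16 + 24 + 4 = 243.
243 ÷ 48 = 5 complete bars with 3 thirty-second notes remaining.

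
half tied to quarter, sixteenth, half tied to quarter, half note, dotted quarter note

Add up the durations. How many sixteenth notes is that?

Each duration in sixteenth notes: half tied to quarter (half + quarter) = 12; sixteenth = 1; half tied to quarter (half + quarter) = 12; half note = 8; dotted quarter note = 6.
Altogether 12 + 1 + 12 + 8 + 6 = 39 sixteenth notes.

39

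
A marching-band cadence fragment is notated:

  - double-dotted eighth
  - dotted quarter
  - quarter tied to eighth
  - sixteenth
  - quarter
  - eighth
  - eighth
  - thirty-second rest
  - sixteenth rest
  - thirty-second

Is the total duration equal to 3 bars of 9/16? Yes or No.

One bar of 9/16 = 18 thirty-second notes, so 3 bars = 54.
Each duration in thirty-second notes: double-dotted eighth = 7; dotted quarter = 12; quarter tied to eighth (quarter + eighth) = 12; sixteenth = 2; quarter = 8; eighth = 4; eighth = 4; thirty-second rest = 1; sixteenth rest = 2; thirty-second = 1.
Total: 7 + 12 + 12 + 2 + 8 + 4 + 4 + 1 + 2 + 1 = 53.
53 falls short of 54, so the answer is No.

No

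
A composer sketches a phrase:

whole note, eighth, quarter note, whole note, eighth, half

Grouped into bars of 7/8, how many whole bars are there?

3

One bar of 7/8 = 7 eighth notes.
In eighth notes: whole note = 8; eighth = 1; quarter note = 2; whole note = 8; eighth = 1; half = 4.
Sum: 8 + 1 + 2 + 8 + 1 + 4 = 24.
24 ÷ 7 = 3 complete bars with 3 left over.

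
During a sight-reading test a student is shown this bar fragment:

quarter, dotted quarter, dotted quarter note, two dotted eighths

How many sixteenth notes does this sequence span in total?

In sixteenth notes: quarter = 4; dotted quarter = 6; dotted quarter note = 6; dotted eighth = 3; dotted eighth = 3.
Adding: 4 + 6 + 6 + 3 + 3 = 22 sixteenth notes.

22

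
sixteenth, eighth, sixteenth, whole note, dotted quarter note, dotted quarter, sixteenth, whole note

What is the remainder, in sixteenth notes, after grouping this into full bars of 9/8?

13

One bar of 9/8 = 18 sixteenth notes.
Convert each value to sixteenth notes: sixteenth = 1; eighth = 2; sixteenth = 1; whole note = 16; dotted quarter note = 6; dotted quarter = 6; sixteenth = 1; whole note = 16.
Sum: 1 + 2 + 1 + 16 + 6 + 6 + 1 + 16 = 49.
49 ÷ 18 = 2 complete bars with 13 sixteenth notes remaining.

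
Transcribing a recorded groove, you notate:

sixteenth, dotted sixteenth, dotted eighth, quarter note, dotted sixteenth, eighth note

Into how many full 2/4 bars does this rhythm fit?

1

One bar of 2/4 = 16 thirty-second notes.
Express everything in thirty-second notes: sixteenth = 2; dotted sixteenth = 3; dotted eighth = 6; quarter note = 8; dotted sixteenth = 3; eighth note = 4.
Altogether 2 + 3 + 6 + 8 + 3 + 4 = 26.
26 ÷ 16 = 1 complete bar with 10 left over.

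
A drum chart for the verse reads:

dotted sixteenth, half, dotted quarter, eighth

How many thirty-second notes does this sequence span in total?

35

Each duration in thirty-second notes: dotted sixteenth = 3; half = 16; dotted quarter = 12; eighth = 4.
Altogether 3 + 16 + 12 + 4 = 35 thirty-second notes.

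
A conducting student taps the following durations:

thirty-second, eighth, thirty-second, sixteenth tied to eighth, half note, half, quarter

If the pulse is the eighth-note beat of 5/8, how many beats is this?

One eighth-note beat = 4 thirty-second notes.
Each duration in thirty-second notes: thirty-second = 1; eighth = 4; thirty-second = 1; sixteenth tied to eighth (sixteenth + eighth) = 6; half note = 16; half = 16; quarter = 8.
Altogether 1 + 4 + 1 + 6 + 16 + 16 + 8 = 52.
52 ÷ 4 = 13 beats.

13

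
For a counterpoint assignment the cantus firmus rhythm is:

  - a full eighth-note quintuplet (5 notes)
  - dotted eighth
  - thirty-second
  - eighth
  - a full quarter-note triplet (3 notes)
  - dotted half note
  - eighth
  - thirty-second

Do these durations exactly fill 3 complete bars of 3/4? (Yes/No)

Yes

One bar of 3/4 = 24 thirty-second notes, so 3 bars = 72.
Working in thirty-second notes: a full eighth-note quintuplet (5 notes) (five quintuplet eighths span one half) = 16; dotted eighth = 6; thirty-second = 1; eighth = 4; a full quarter-note triplet (3 notes) (three triplet quarters span one half) = 16; dotted half note = 24; eighth = 4; thirty-second = 1.
Altogether 16 + 6 + 1 + 4 + 16 + 24 + 4 + 1 = 72.
72 equals 72, so the answer is Yes.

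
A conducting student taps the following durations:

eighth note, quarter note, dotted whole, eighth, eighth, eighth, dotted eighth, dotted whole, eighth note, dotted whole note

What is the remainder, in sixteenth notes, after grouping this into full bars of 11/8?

One bar of 11/8 = 22 sixteenth notes.
Working in sixteenth notes: eighth note = 2; quarter note = 4; dotted whole = 24; eighth = 2; eighth = 2; eighth = 2; dotted eighth = 3; dotted whole = 24; eighth note = 2; dotted whole note = 24.
Adding: 2 + 4 + 24 + 2 + 2 + 2 + 3 + 24 + 2 + 24 = 89.
89 ÷ 22 = 4 complete bars with 1 sixteenth note remaining.

1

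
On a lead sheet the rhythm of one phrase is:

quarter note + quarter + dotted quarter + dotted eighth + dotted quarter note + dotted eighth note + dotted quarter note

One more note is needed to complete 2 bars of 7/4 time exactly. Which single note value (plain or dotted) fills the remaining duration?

2 bars of 7/4 = 56 sixteenth notes.
Each duration in sixteenth notes: quarter note = 4; quarter = 4; dotted quarter = 6; dotted eighth = 3; dotted quarter note = 6; dotted eighth note = 3; dotted quarter note = 6.
Adding: 4 + 4 + 6 + 3 + 6 + 3 + 6 = 32.
Remaining: 56 − 32 = 24 sixteenth notes, which is a dotted whole note.

dotted whole note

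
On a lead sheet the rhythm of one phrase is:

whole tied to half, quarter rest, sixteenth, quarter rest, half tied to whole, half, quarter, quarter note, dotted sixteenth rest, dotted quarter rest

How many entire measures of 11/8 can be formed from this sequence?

3

One bar of 11/8 = 44 thirty-second notes.
Working in thirty-second notes: whole tied to half (whole + half) = 48; quarter rest = 8; sixteenth = 2; quarter rest = 8; half tied to whole (half + whole) = 48; half = 16; quarter = 8; quarter note = 8; dotted sixteenth rest = 3; dotted quarter rest = 12.
Adding: 48 + 8 + 2 + 8 + 48 + 16 + 8 + 8 + 3 + 12 = 161.
161 ÷ 44 = 3 complete bars with 29 left over.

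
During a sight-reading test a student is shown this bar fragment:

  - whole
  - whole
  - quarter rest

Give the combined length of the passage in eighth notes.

Each duration in eighth notes: whole = 8; whole = 8; quarter rest = 2.
Adding: 8 + 8 + 2 = 18 eighth notes.

18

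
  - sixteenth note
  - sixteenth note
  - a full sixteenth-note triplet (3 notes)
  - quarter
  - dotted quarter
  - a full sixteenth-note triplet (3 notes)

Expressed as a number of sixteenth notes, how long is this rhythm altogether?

In sixteenth notes: sixteenth note = 1; sixteenth note = 1; a full sixteenth-note triplet (3 notes) (three triplet sixteenths span one eighth) = 2; quarter = 4; dotted quarter = 6; a full sixteenth-note triplet (3 notes) (three triplet sixteenths span one eighth) = 2.
Sum: 1 + 1 + 2 + 4 + 6 + 2 = 16 sixteenth notes.

16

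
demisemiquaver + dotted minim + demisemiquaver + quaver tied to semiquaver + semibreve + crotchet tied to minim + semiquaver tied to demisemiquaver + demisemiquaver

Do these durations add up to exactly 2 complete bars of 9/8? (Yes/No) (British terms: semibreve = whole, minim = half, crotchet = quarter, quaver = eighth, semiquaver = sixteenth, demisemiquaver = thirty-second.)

One bar of 9/8 = 36 thirty-second notes, so 2 bars = 72.
Convert each value to thirty-second notes: demisemiquaver = 1; dotted minim = 24; demisemiquaver = 1; quaver tied to semiquaver (quaver + semiquaver) = 6; semibreve = 32; crotchet tied to minim (crotchet + minim) = 24; semiquaver tied to demisemiquaver (semiquaver + demisemiquaver) = 3; demisemiquaver = 1.
Total: 1 + 24 + 1 + 6 + 32 + 24 + 3 + 1 = 92.
92 exceeds 72, so the answer is No.

No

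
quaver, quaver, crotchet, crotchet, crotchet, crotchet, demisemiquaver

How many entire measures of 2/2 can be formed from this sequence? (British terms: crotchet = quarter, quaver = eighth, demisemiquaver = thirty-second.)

1

One bar of 2/2 = 32 thirty-second notes.
Each duration in thirty-second notes: quaver = 4; quaver = 4; crotchet = 8; crotchet = 8; crotchet = 8; crotchet = 8; demisemiquaver = 1.
Adding: 4 + 4 + 8 + 8 + 8 + 8 + 1 = 41.
41 ÷ 32 = 1 complete bar with 9 left over.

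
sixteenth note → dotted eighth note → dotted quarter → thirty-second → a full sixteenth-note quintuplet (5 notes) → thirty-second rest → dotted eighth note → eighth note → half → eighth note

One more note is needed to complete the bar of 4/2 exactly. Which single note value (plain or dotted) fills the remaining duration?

eighth note

The bar of 4/2 = 64 thirty-second notes.
In thirty-second notes: sixteenth note = 2; dotted eighth note = 6; dotted quarter = 12; thirty-second = 1; a full sixteenth-note quintuplet (5 notes) (five quintuplet sixteenths span one quarter) = 8; thirty-second rest = 1; dotted eighth note = 6; eighth note = 4; half = 16; eighth note = 4.
Sum: 2 + 6 + 12 + 1 + 8 + 1 + 6 + 4 + 16 + 4 = 60.
Remaining: 64 − 60 = 4 thirty-second notes, which is a eighth note.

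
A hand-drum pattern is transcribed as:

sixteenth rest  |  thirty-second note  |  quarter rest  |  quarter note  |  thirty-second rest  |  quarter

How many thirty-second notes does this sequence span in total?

Express everything in thirty-second notes: sixteenth rest = 2; thirty-second note = 1; quarter rest = 8; quarter note = 8; thirty-second rest = 1; quarter = 8.
Total: 2 + 1 + 8 + 8 + 1 + 8 = 28 thirty-second notes.

28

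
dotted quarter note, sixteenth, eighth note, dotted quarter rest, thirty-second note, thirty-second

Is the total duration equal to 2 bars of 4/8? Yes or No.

Yes

One bar of 4/8 = 16 thirty-second notes, so 2 bars = 32.
Working in thirty-second notes: dotted quarter note = 12; sixteenth = 2; eighth note = 4; dotted quarter rest = 12; thirty-second note = 1; thirty-second = 1.
Sum: 12 + 2 + 4 + 12 + 1 + 1 = 32.
32 equals 32, so the answer is Yes.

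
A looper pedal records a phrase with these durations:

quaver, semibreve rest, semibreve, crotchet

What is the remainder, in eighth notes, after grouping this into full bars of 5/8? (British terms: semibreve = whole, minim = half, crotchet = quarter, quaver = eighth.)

One bar of 5/8 = 5 eighth notes.
Each duration in eighth notes: quaver = 1; semibreve rest = 8; semibreve = 8; crotchet = 2.
Total: 1 + 8 + 8 + 2 = 19.
19 ÷ 5 = 3 complete bars with 4 eighth notes remaining.

4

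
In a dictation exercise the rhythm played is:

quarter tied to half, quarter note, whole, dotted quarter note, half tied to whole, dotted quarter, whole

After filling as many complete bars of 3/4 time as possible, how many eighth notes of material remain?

0

One bar of 3/4 = 6 eighth notes.
Working in eighth notes: quarter tied to half (quarter + half) = 6; quarter note = 2; whole = 8; dotted quarter note = 3; half tied to whole (half + whole) = 12; dotted quarter = 3; whole = 8.
Sum: 6 + 2 + 8 + 3 + 12 + 3 + 8 = 42.
42 ÷ 6 = 7 complete bars with 0 eighth notes remaining.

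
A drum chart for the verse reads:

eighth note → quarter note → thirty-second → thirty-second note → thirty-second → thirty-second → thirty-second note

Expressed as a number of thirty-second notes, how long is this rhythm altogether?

17

Express everything in thirty-second notes: eighth note = 4; quarter note = 8; thirty-second = 1; thirty-second note = 1; thirty-second = 1; thirty-second = 1; thirty-second note = 1.
Sum: 4 + 8 + 1 + 1 + 1 + 1 + 1 = 17 thirty-second notes.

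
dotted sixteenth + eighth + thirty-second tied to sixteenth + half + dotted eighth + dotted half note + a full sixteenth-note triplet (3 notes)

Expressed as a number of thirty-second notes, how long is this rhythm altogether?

60

In thirty-second notes: dotted sixteenth = 3; eighth = 4; thirty-second tied to sixteenth (thirty-second + sixteenth) = 3; half = 16; dotted eighth = 6; dotted half note = 24; a full sixteenth-note triplet (3 notes) (three triplet sixteenths span one eighth) = 4.
Adding: 3 + 4 + 3 + 16 + 6 + 24 + 4 = 60 thirty-second notes.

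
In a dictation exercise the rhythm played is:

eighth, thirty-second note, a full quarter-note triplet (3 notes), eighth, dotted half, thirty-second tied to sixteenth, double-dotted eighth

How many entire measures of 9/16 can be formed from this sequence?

3

One bar of 9/16 = 18 thirty-second notes.
Convert each value to thirty-second notes: eighth = 4; thirty-second note = 1; a full quarter-note triplet (3 notes) (three triplet quarters span one half) = 16; eighth = 4; dotted half = 24; thirty-second tied to sixteenth (thirty-second + sixteenth) = 3; double-dotted eighth = 7.
Adding: 4 + 1 + 16 + 4 + 24 + 3 + 7 = 59.
59 ÷ 18 = 3 complete bars with 5 left over.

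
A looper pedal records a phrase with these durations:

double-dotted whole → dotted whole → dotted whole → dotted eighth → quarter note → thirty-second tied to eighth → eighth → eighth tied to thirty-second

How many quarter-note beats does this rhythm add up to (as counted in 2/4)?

One quarter-note beat = 8 thirty-second notes.
Express everything in thirty-second notes: double-dotted whole = 56; dotted whole = 48; dotted whole = 48; dotted eighth = 6; quarter note = 8; thirty-second tied to eighth (thirty-second + eighth) = 5; eighth = 4; eighth tied to thirty-second (eighth + thirty-second) = 5.
Adding: 56 + 48 + 48 + 6 + 8 + 5 + 4 + 5 = 180.
180 ÷ 8 = 22.5 beats.

22.5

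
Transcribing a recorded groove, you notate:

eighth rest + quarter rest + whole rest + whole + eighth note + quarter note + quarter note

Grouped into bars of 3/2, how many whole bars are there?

2

One bar of 3/2 = 12 eighth notes.
Working in eighth notes: eighth rest = 1; quarter rest = 2; whole rest = 8; whole = 8; eighth note = 1; quarter note = 2; quarter note = 2.
Total: 1 + 2 + 8 + 8 + 1 + 2 + 2 = 24.
24 ÷ 12 = 2 complete bars with 0 left over.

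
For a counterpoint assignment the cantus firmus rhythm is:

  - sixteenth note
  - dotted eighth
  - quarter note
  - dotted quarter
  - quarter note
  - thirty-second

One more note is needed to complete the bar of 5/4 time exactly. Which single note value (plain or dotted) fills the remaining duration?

The bar of 5/4 = 40 thirty-second notes.
Each duration in thirty-second notes: sixteenth note = 2; dotted eighth = 6; quarter note = 8; dotted quarter = 12; quarter note = 8; thirty-second = 1.
Total: 2 + 6 + 8 + 12 + 8 + 1 = 37.
Remaining: 40 − 37 = 3 thirty-second notes, which is a dotted sixteenth note.

dotted sixteenth note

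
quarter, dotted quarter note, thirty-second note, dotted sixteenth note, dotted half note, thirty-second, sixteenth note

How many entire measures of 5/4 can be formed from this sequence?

1

One bar of 5/4 = 40 thirty-second notes.
In thirty-second notes: quarter = 8; dotted quarter note = 12; thirty-second note = 1; dotted sixteenth note = 3; dotted half note = 24; thirty-second = 1; sixteenth note = 2.
Altogether 8 + 12 + 1 + 3 + 24 + 1 + 2 = 51.
51 ÷ 40 = 1 complete bar with 11 left over.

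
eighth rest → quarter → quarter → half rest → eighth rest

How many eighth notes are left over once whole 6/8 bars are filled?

4

One bar of 6/8 = 6 eighth notes.
Express everything in eighth notes: eighth rest = 1; quarter = 2; quarter = 2; half rest = 4; eighth rest = 1.
Sum: 1 + 2 + 2 + 4 + 1 = 10.
10 ÷ 6 = 1 complete bar with 4 eighth notes remaining.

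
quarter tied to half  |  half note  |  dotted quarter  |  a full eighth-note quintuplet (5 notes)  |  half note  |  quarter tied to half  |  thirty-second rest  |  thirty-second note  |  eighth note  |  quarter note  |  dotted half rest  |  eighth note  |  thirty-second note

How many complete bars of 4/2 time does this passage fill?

One bar of 4/2 = 64 thirty-second notes.
Working in thirty-second notes: quarter tied to half (quarter + half) = 24; half note = 16; dotted quarter = 12; a full eighth-note quintuplet (5 notes) (five quintuplet eighths span one half) = 16; half note = 16; quarter tied to half (quarter + half) = 24; thirty-second rest = 1; thirty-second note = 1; eighth note = 4; quarter note = 8; dotted half rest = 24; eighth note = 4; thirty-second note = 1.
Altogether 24 + 16 + 12 + 16 + 16 + 24 + 1 + 1 + 4 + 8 + 24 + 4 + 1 = 151.
151 ÷ 64 = 2 complete bars with 23 left over.

2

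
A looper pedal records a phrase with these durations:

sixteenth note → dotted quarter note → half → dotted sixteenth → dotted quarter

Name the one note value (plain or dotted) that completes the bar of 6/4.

The bar of 6/4 = 48 thirty-second notes.
Working in thirty-second notes: sixteenth note = 2; dotted quarter note = 12; half = 16; dotted sixteenth = 3; dotted quarter = 12.
Total: 2 + 12 + 16 + 3 + 12 = 45.
Remaining: 48 − 45 = 3 thirty-second notes, which is a dotted sixteenth note.

dotted sixteenth note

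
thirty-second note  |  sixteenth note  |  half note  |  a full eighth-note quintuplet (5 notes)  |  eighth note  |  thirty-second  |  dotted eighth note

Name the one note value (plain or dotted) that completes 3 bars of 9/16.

3 bars of 9/16 = 54 thirty-second notes.
Express everything in thirty-second notes: thirty-second note = 1; sixteenth note = 2; half note = 16; a full eighth-note quintuplet (5 notes) (five quintuplet eighths span one half) = 16; eighth note = 4; thirty-second = 1; dotted eighth note = 6.
Sum: 1 + 2 + 16 + 16 + 4 + 1 + 6 = 46.
Remaining: 54 − 46 = 8 thirty-second notes, which is a quarter note.

quarter note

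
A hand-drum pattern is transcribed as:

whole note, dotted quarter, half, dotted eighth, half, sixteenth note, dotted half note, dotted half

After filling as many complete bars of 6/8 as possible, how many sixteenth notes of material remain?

6

One bar of 6/8 = 12 sixteenth notes.
Each duration in sixteenth notes: whole note = 16; dotted quarter = 6; half = 8; dotted eighth = 3; half = 8; sixteenth note = 1; dotted half note = 12; dotted half = 12.
Altogether 16 + 6 + 8 + 3 + 8 + 1 + 12 + 12 = 66.
66 ÷ 12 = 5 complete bars with 6 sixteenth notes remaining.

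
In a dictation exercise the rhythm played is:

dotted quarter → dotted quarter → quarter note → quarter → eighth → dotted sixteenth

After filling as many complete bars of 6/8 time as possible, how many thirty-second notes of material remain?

23

One bar of 6/8 = 24 thirty-second notes.
In thirty-second notes: dotted quarter = 12; dotted quarter = 12; quarter note = 8; quarter = 8; eighth = 4; dotted sixteenth = 3.
Altogether 12 + 12 + 8 + 8 + 4 + 3 = 47.
47 ÷ 24 = 1 complete bar with 23 thirty-second notes remaining.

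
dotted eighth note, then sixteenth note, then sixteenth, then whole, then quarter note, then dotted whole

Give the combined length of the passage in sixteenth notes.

49

Convert each value to sixteenth notes: dotted eighth note = 3; sixteenth note = 1; sixteenth = 1; whole = 16; quarter note = 4; dotted whole = 24.
Altogether 3 + 1 + 1 + 16 + 4 + 24 = 49 sixteenth notes.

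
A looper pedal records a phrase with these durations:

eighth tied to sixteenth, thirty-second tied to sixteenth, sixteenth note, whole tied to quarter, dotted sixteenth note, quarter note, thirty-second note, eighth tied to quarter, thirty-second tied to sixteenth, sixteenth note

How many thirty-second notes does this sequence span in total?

80

Working in thirty-second notes: eighth tied to sixteenth (eighth + sixteenth) = 6; thirty-second tied to sixteenth (thirty-second + sixteenth) = 3; sixteenth note = 2; whole tied to quarter (whole + quarter) = 40; dotted sixteenth note = 3; quarter note = 8; thirty-second note = 1; eighth tied to quarter (eighth + quarter) = 12; thirty-second tied to sixteenth (thirty-second + sixteenth) = 3; sixteenth note = 2.
Sum: 6 + 3 + 2 + 40 + 3 + 8 + 1 + 12 + 3 + 2 = 80 thirty-second notes.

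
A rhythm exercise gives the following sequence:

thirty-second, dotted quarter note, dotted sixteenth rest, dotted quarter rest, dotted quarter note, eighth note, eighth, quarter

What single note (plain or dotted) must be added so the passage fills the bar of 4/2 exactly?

The bar of 4/2 = 64 thirty-second notes.
Each duration in thirty-second notes: thirty-second = 1; dotted quarter note = 12; dotted sixteenth rest = 3; dotted quarter rest = 12; dotted quarter note = 12; eighth note = 4; eighth = 4; quarter = 8.
Altogether 1 + 12 + 3 + 12 + 12 + 4 + 4 + 8 = 56.
Remaining: 64 − 56 = 8 thirty-second notes, which is a quarter note.

quarter note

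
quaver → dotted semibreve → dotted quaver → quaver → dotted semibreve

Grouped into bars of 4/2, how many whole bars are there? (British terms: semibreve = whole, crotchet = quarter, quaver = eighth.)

1

One bar of 4/2 = 32 sixteenth notes.
Working in sixteenth notes: quaver = 2; dotted semibreve = 24; dotted quaver = 3; quaver = 2; dotted semibreve = 24.
Sum: 2 + 24 + 3 + 2 + 24 = 55.
55 ÷ 32 = 1 complete bar with 23 left over.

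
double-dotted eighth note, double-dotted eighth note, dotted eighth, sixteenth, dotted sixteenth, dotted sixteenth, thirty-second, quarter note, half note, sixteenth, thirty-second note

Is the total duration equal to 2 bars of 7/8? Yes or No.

Yes

One bar of 7/8 = 28 thirty-second notes, so 2 bars = 56.
Convert each value to thirty-second notes: double-dotted eighth note = 7; double-dotted eighth note = 7; dotted eighth = 6; sixteenth = 2; dotted sixteenth = 3; dotted sixteenth = 3; thirty-second = 1; quarter note = 8; half note = 16; sixteenth = 2; thirty-second note = 1.
Total: 7 + 7 + 6 + 2 + 3 + 3 + 1 + 8 + 16 + 2 + 1 = 56.
56 equals 56, so the answer is Yes.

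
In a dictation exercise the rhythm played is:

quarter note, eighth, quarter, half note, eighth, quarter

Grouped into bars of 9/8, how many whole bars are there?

One bar of 9/8 = 9 eighth notes.
Working in eighth notes: quarter note = 2; eighth = 1; quarter = 2; half note = 4; eighth = 1; quarter = 2.
Sum: 2 + 1 + 2 + 4 + 1 + 2 = 12.
12 ÷ 9 = 1 complete bar with 3 left over.

1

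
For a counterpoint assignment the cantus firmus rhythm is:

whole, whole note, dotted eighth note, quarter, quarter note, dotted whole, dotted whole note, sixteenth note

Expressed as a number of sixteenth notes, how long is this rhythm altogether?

92

In sixteenth notes: whole = 16; whole note = 16; dotted eighth note = 3; quarter = 4; quarter note = 4; dotted whole = 24; dotted whole note = 24; sixteenth note = 1.
Altogether 16 + 16 + 3 + 4 + 4 + 24 + 24 + 1 = 92 sixteenth notes.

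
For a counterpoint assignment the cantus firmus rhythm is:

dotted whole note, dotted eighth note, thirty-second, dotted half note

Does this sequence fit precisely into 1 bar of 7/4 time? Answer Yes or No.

One bar of 7/4 = 56 thirty-second notes.
Convert each value to thirty-second notes: dotted whole note = 48; dotted eighth note = 6; thirty-second = 1; dotted half note = 24.
Altogether 48 + 6 + 1 + 24 = 79.
79 exceeds 56, so the answer is No.

No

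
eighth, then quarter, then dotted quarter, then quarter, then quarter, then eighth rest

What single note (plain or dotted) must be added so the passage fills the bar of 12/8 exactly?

The bar of 12/8 = 12 eighth notes.
Each duration in eighth notes: eighth = 1; quarter = 2; dotted quarter = 3; quarter = 2; quarter = 2; eighth rest = 1.
Sum: 1 + 2 + 3 + 2 + 2 + 1 = 11.
Remaining: 12 − 11 = 1 eighth note, which is a eighth note.

eighth note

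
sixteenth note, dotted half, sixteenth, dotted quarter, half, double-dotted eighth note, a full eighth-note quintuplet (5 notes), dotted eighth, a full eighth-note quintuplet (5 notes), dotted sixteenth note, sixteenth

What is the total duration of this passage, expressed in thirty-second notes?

106

Each duration in thirty-second notes: sixteenth note = 2; dotted half = 24; sixteenth = 2; dotted quarter = 12; half = 16; double-dotted eighth note = 7; a full eighth-note quintuplet (5 notes) (five quintuplet eighths span one half) = 16; dotted eighth = 6; a full eighth-note quintuplet (5 notes) (five quintuplet eighths span one half) = 16; dotted sixteenth note = 3; sixteenth = 2.
Adding: 2 + 24 + 2 + 12 + 16 + 7 + 16 + 6 + 16 + 3 + 2 = 106 thirty-second notes.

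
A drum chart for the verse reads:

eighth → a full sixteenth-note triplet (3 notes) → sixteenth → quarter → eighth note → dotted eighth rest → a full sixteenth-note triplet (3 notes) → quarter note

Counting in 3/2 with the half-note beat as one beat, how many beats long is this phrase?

2.5

One half-note beat = 8 sixteenth notes.
Convert each value to sixteenth notes: eighth = 2; a full sixteenth-note triplet (3 notes) (three triplet sixteenths span one eighth) = 2; sixteenth = 1; quarter = 4; eighth note = 2; dotted eighth rest = 3; a full sixteenth-note triplet (3 notes) (three triplet sixteenths span one eighth) = 2; quarter note = 4.
Total: 2 + 2 + 1 + 4 + 2 + 3 + 2 + 4 = 20.
20 ÷ 8 = 2.5 beats.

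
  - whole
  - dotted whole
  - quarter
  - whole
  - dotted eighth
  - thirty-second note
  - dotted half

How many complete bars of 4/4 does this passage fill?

One bar of 4/4 = 32 thirty-second notes.
Express everything in thirty-second notes: whole = 32; dotted whole = 48; quarter = 8; whole = 32; dotted eighth = 6; thirty-second note = 1; dotted half = 24.
Total: 32 + 48 + 8 + 32 + 6 + 1 + 24 = 151.
151 ÷ 32 = 4 complete bars with 23 left over.

4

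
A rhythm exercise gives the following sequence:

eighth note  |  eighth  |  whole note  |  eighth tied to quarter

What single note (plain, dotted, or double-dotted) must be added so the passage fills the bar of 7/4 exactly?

eighth note

The bar of 7/4 = 14 eighth notes.
Express everything in eighth notes: eighth note = 1; eighth = 1; whole note = 8; eighth tied to quarter (eighth + quarter) = 3.
Total: 1 + 1 + 8 + 3 = 13.
Remaining: 14 − 13 = 1 eighth note, which is a eighth note.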